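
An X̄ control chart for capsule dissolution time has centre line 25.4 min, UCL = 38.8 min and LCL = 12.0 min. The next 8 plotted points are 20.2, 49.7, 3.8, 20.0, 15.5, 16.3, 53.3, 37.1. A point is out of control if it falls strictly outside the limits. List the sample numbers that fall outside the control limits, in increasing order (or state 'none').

2, 3, 7

Compare each point to [12.0, 38.8]: sample 2 = 49.7 > UCL; sample 3 = 3.8 < LCL; sample 7 = 53.3 > UCL.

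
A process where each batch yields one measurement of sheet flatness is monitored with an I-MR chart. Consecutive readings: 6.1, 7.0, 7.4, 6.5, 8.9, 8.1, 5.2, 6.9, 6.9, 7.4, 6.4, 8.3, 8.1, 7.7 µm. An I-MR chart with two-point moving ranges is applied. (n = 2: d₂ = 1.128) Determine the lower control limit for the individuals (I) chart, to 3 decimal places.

X̄ = (6.1 + 7.0 + 7.4 + 6.5 + 8.9 + 8.1 + 5.2 + 6.9 + 6.9 + 7.4 + 6.4 + 8.3 + 8.1 + 7.7) / 14 = 7.2071
Moving ranges: 0.9, 0.4, 0.9, 2.4, 0.8, 2.9, 1.7, 0.0, 0.5, 1.0, 1.9, 0.2, 0.4; M̄R̄ = 14.0000 / 13 = 1.0769
LCL = X̄ − 3·M̄R̄/d₂ = 7.2071 − 3 × 1.0769 / 1.128 = 4.3430

4.343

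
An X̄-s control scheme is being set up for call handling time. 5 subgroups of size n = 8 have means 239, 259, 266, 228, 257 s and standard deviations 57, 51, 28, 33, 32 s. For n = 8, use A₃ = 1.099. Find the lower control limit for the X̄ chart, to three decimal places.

X̄̄ = (239 + 259 + 266 + 228 + 257) / 5 = 249.8000
s̄ = (57 + 51 + 28 + 33 + 32) / 5 = 40.2000
LCL = X̄̄ − A₃·s̄ = 249.8000 − 1.099 × 40.2000 = 205.6202

205.620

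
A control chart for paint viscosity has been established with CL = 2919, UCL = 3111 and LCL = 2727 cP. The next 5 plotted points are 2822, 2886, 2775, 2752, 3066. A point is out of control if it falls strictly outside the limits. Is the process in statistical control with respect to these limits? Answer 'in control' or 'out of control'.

in control

All 5 points lie within [2727, 3111].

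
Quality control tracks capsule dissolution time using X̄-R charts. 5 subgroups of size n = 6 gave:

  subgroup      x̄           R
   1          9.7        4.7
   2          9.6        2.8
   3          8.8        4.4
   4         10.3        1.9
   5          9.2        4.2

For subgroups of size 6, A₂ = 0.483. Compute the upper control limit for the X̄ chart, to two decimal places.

X̄̄ = (9.7 + 9.6 + 8.8 + 10.3 + 9.2) / 5 = 47.6000 / 5 = 9.5200
R̄ = (4.7 + 2.8 + 4.4 + 1.9 + 4.2) / 5 = 18.0000 / 5 = 3.6000
UCL = X̄̄ + A₂·R̄ = 9.5200 + 0.483 × 3.6000 = 11.2588

11.26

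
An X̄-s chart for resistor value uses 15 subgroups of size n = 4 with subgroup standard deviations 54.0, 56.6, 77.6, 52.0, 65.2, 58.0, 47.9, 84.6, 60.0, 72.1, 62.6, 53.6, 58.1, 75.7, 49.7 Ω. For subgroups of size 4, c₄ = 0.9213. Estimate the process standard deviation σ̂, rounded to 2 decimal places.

s̄ = (54.0 + 56.6 + 77.6 + 52.0 + 65.2 + 58.0 + 47.9 + 84.6 + 60.0 + 72.1 + 62.6 + 53.6 + 58.1 + 75.7 + 49.7) / 15 = 61.8467
σ̂ = s̄ / c₄ = 61.8467 / 0.9213 = 67.1298

67.13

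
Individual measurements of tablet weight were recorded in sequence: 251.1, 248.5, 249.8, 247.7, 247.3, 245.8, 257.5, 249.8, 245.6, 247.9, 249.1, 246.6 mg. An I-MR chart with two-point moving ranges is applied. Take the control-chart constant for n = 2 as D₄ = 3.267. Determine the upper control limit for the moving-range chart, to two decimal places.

11.14

Moving ranges: 2.6, 1.3, 2.1, 0.4, 1.5, 11.7, 7.7, 4.2, 2.3, 1.2, 2.5; M̄R̄ = 37.5000 / 11 = 3.4091
UCL_MR = D₄·M̄R̄ = 3.267 × 3.4091 = 11.1375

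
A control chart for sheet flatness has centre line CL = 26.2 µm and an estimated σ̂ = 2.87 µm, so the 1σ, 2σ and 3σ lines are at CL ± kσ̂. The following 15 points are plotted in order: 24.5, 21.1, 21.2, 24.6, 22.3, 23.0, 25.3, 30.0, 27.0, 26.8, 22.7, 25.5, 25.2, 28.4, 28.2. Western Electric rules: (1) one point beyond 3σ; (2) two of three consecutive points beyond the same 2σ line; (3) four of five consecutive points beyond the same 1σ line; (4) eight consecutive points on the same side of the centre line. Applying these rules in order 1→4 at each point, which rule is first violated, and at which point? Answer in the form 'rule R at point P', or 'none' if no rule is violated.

Zone of each point (C = within 1σ̂, B = 1σ̂–2σ̂, A = 2σ̂–3σ̂, * = beyond 3σ̂; sign = side of CL): 1:-C, 2:-B, 3:-B, 4:-C, 5:-B, 6:-B, 7:-C, 8:+B, 9:+C, 10:+C, 11:-B, 12:-C, 13:-C, 14:+C, 15:+C
Rule 3 (four of five consecutive points beyond the same 1σ limit) is satisfied at point 6.

rule 3 at point 6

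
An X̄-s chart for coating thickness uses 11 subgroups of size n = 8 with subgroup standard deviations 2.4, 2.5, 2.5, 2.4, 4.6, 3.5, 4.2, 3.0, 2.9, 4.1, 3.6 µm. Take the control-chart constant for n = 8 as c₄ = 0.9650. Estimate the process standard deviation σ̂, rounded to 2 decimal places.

s̄ = (2.4 + 2.5 + 2.5 + 2.4 + 4.6 + 3.5 + 4.2 + 3.0 + 2.9 + 4.1 + 3.6) / 11 = 3.2455
σ̂ = s̄ / c₄ = 3.2455 / 0.9650 = 3.3632

3.36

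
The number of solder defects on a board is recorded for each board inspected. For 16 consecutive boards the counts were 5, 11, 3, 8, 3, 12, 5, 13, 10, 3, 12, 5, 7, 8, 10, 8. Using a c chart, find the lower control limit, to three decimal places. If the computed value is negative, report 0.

c̄ = (5 + 11 + 3 + 8 + 3 + 12 + 5 + 13 + 10 + 3 + 12 + 5 + 7 + 8 + 10 + 8) / 16 = 123 / 16 = 7.6875
LCL = c̄ − 3√c̄ = 7.6875 − 3 × 2.7726 = -0.6304 → 0 (cannot be negative)

0.000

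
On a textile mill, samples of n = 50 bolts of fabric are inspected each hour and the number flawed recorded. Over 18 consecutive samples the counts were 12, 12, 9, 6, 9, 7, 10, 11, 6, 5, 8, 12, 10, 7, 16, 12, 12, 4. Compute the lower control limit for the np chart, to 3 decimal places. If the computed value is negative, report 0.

p̄ = Σdᵢ / (k·n) = 168 / (18 × 50) = 0.18667
LCL = np̄ − 3·√(np̄(1−p̄)) = 9.3333 − 3 × 2.7552 = 1.0677

1.068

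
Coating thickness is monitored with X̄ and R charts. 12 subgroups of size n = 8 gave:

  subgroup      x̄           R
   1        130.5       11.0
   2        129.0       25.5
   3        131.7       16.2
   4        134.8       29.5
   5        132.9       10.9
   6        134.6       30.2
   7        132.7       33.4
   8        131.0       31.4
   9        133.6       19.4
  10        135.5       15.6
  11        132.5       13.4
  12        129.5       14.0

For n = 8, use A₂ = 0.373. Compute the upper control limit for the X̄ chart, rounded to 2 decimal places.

X̄̄ = (130.5 + 129.0 + 131.7 + 134.8 + 132.9 + 134.6 + 132.7 + 131.0 + 133.6 + 135.5 + 132.5 + 129.5) / 12 = 1588.3000 / 12 = 132.3583
R̄ = (11.0 + 25.5 + 16.2 + 29.5 + 10.9 + 30.2 + 33.4 + 31.4 + 19.4 + 15.6 + 13.4 + 14.0) / 12 = 250.5000 / 12 = 20.8750
UCL = X̄̄ + A₂·R̄ = 132.3583 + 0.373 × 20.8750 = 140.1447

140.14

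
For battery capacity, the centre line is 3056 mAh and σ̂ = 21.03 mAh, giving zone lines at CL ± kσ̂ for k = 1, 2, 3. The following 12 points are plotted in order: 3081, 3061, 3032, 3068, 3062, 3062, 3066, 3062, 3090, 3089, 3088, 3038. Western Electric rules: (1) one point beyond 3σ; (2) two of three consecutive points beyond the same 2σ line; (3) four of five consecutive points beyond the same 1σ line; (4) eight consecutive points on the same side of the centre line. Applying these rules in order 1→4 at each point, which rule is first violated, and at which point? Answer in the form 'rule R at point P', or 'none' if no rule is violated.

Zone of each point (C = within 1σ̂, B = 1σ̂–2σ̂, A = 2σ̂–3σ̂, * = beyond 3σ̂; sign = side of CL): 1:+B, 2:+C, 3:-B, 4:+C, 5:+C, 6:+C, 7:+C, 8:+C, 9:+B, 10:+B, 11:+B, 12:-C
Rule 4 (eight consecutive points on the same side of the centre line) is satisfied at point 11.

rule 4 at point 11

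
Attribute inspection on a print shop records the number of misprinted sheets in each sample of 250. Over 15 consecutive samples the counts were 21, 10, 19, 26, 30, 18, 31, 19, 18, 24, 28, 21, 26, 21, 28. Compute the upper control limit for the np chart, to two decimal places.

36.29

p̄ = Σdᵢ / (k·n) = 340 / (15 × 250) = 0.09067
UCL = np̄ + 3·√(np̄(1−p̄)) = 22.6667 + 3 × √(22.6667×0.90933) = 22.6667 + 3 × 4.5400 = 36.2867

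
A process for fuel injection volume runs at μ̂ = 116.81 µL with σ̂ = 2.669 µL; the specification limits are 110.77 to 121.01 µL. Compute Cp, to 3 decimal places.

0.639

Cp = (USL − LSL) / (6σ̂) = (121.01 − 110.77) / (6 × 2.669) = 10.2400 / 16.0140 = 0.6394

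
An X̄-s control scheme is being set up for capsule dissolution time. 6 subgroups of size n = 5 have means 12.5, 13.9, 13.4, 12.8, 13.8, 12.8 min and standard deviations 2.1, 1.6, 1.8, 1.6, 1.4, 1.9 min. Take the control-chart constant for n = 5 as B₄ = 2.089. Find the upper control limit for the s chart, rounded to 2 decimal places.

s̄ = (2.1 + 1.6 + 1.8 + 1.6 + 1.4 + 1.9) / 6 = 1.7333
UCL_s = B₄·s̄ = 2.089 × 1.7333 = 3.6209

3.62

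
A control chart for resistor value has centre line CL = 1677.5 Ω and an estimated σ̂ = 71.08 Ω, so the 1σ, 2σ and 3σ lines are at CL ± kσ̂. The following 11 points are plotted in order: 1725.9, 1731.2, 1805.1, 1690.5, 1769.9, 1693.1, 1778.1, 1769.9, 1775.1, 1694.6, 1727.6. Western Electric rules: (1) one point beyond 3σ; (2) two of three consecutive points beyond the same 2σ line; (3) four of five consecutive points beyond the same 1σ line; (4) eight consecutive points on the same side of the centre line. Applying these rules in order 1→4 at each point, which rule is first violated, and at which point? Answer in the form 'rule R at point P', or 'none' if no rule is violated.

Zone of each point (C = within 1σ̂, B = 1σ̂–2σ̂, A = 2σ̂–3σ̂, * = beyond 3σ̂; sign = side of CL): 1:+C, 2:+C, 3:+B, 4:+C, 5:+B, 6:+C, 7:+B, 8:+B, 9:+B, 10:+C, 11:+C
Rule 4 (eight consecutive points on the same side of the centre line) is satisfied at point 8.

rule 4 at point 8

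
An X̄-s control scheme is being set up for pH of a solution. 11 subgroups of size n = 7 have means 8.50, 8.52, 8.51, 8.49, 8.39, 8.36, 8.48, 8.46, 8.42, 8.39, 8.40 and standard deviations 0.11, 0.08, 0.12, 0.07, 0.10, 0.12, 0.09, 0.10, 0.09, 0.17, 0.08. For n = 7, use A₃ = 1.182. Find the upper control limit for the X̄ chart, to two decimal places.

X̄̄ = (8.50 + 8.52 + 8.51 + 8.49 + 8.39 + 8.36 + 8.48 + 8.46 + 8.42 + 8.39 + 8.40) / 11 = 8.4473
s̄ = (0.11 + 0.08 + 0.12 + 0.07 + 0.10 + 0.12 + 0.09 + 0.10 + 0.09 + 0.17 + 0.08) / 11 = 0.1027
UCL = X̄̄ + A₃·s̄ = 8.4473 + 1.182 × 0.1027 = 8.5687

8.57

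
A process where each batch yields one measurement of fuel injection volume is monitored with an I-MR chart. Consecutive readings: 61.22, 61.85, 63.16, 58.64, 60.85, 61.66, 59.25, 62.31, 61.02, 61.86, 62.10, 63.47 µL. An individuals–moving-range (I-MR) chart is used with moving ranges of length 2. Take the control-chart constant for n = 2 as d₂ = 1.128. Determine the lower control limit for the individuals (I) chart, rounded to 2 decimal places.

X̄ = (61.22 + 61.85 + 63.16 + 58.64 + 60.85 + 61.66 + 59.25 + 62.31 + 61.02 + 61.86 + 62.10 + 63.47) / 12 = 61.4492
Moving ranges: 0.63, 1.31, 4.52, 2.21, 0.81, 2.41, 3.06, 1.29, 0.84, 0.24, 1.37; M̄R̄ = 18.6900 / 11 = 1.6991
LCL = X̄ − 3·M̄R̄/d₂ = 61.4492 − 3 × 1.6991 / 1.128 = 56.9303

56.93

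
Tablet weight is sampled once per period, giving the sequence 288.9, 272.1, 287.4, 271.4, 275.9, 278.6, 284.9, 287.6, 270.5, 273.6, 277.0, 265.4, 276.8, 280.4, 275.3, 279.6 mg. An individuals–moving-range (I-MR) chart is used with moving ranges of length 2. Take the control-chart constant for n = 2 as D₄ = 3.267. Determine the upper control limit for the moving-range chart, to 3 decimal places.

Moving ranges: 16.8, 15.3, 16.0, 4.5, 2.7, 6.3, 2.7, 17.1, 3.1, 3.4, 11.6, 11.4, 3.6, 5.1, 4.3; M̄R̄ = 123.9000 / 15 = 8.2600
UCL_MR = D₄·M̄R̄ = 3.267 × 8.2600 = 26.9854

26.985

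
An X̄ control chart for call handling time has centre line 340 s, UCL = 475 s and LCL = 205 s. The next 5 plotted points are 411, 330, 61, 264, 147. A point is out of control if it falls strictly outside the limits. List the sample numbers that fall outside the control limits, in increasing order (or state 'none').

3, 5

Compare each point to [205, 475]: sample 3 = 61 < LCL; sample 5 = 147 < LCL.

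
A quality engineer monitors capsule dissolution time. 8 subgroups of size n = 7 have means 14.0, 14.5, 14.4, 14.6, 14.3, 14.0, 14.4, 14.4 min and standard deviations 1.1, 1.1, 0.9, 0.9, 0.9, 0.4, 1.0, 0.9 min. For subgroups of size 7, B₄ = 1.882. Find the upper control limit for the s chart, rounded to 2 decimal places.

s̄ = (1.1 + 1.1 + 0.9 + 0.9 + 0.9 + 0.4 + 1.0 + 0.9) / 8 = 0.9000
UCL_s = B₄·s̄ = 1.882 × 0.9000 = 1.6938

1.69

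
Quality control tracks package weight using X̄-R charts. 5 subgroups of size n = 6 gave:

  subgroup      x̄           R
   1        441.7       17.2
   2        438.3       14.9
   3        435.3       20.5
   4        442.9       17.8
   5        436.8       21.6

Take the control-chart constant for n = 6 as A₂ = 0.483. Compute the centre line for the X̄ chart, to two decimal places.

439.00

X̄̄ = (441.7 + 438.3 + 435.3 + 442.9 + 436.8) / 5 = 2195.0000 / 5 = 439.0000
CL = X̄̄ = 439.0000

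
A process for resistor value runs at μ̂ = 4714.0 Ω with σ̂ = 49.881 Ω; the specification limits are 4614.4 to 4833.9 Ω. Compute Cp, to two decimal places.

Cp = (USL − LSL) / (6σ̂) = (4833.9 − 4614.4) / (6 × 49.881) = 219.5000 / 299.2860 = 0.7334

0.73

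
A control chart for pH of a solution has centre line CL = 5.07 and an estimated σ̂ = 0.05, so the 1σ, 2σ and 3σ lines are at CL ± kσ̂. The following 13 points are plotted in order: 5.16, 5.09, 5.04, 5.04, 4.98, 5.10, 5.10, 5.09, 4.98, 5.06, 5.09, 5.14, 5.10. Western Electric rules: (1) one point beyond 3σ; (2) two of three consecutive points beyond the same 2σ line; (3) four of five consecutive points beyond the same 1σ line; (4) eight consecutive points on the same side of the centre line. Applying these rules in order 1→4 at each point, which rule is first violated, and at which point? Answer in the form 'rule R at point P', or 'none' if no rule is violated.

Zone of each point (C = within 1σ̂, B = 1σ̂–2σ̂, A = 2σ̂–3σ̂, * = beyond 3σ̂; sign = side of CL): 1:+B, 2:+C, 3:-C, 4:-C, 5:-B, 6:+C, 7:+C, 8:+C, 9:-B, 10:-C, 11:+C, 12:+B, 13:+C
No rule fires across all 13 points.

none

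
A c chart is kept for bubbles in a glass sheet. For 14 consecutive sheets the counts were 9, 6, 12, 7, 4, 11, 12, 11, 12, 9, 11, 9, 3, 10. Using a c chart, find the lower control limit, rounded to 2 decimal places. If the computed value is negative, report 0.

0.00

c̄ = (9 + 6 + 12 + 7 + 4 + 11 + 12 + 11 + 12 + 9 + 11 + 9 + 3 + 10) / 14 = 126 / 14 = 9.0000
LCL = c̄ − 3√c̄ = 9.0000 − 3 × 3.0000 = 0.0000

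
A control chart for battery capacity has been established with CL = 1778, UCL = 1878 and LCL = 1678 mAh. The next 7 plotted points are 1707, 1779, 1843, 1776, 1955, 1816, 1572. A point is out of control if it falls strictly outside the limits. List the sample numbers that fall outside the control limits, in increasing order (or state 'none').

5, 7

Compare each point to [1678, 1878]: sample 5 = 1955 > UCL; sample 7 = 1572 < LCL.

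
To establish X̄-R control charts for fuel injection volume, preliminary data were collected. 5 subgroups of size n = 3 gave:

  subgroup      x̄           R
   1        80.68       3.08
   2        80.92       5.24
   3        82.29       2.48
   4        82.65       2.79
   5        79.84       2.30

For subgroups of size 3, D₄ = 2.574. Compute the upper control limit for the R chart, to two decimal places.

8.18

R̄ = (3.08 + 5.24 + 2.48 + 2.79 + 2.30) / 5 = 15.8900 / 5 = 3.1780
UCL_R = D₄·R̄ = 2.574 × 3.1780 = 8.1802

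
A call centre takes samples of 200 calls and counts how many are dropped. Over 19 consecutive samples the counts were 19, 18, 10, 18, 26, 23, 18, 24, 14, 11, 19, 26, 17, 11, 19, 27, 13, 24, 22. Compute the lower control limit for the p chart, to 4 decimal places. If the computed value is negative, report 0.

p̄ = Σdᵢ / (k·n) = 359 / (19 × 200) = 0.09447
LCL = p̄ − 3·√(p̄(1−p̄)/n) = 0.09447 − 3 × 0.02068 = 0.03243

0.0324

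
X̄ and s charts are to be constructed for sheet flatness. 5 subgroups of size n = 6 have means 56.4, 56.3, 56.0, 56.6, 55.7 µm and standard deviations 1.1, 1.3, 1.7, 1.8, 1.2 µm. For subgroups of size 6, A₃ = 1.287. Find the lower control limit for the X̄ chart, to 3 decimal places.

54.372

X̄̄ = (56.4 + 56.3 + 56.0 + 56.6 + 55.7) / 5 = 56.2000
s̄ = (1.1 + 1.3 + 1.7 + 1.8 + 1.2) / 5 = 1.4200
LCL = X̄̄ − A₃·s̄ = 56.2000 − 1.287 × 1.4200 = 54.3725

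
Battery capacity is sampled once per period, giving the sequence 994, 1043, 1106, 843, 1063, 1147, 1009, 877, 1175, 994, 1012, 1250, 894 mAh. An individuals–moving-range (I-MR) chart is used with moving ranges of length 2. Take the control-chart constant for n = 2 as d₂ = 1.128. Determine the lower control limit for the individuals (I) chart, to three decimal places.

579.180

X̄ = (994 + 1043 + 1106 + 843 + 1063 + 1147 + 1009 + 877 + 1175 + 994 + 1012 + 1250 + 894) / 13 = 1031.3077
Moving ranges: 49, 63, 263, 220, 84, 138, 132, 298, 181, 18, 238, 356; M̄R̄ = 2040.0000 / 12 = 170.0000
LCL = X̄ − 3·M̄R̄/d₂ = 1031.3077 − 3 × 170.0000 / 1.128 = 579.1800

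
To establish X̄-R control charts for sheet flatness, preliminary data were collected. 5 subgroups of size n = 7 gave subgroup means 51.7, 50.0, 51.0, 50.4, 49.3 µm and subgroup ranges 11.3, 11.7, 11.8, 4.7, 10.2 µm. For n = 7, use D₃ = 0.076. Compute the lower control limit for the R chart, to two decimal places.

R̄ = (11.3 + 11.7 + 11.8 + 4.7 + 10.2) / 5 = 49.7000 / 5 = 9.9400
LCL_R = D₃·R̄ = 0.076 × 9.9400 = 0.7554

0.76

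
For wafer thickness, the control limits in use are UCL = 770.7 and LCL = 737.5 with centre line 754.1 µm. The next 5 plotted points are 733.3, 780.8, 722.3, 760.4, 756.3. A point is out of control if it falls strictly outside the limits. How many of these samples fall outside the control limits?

3

Compare each point to [737.5, 770.7]: sample 1 = 733.3 < LCL; sample 2 = 780.8 > UCL; sample 3 = 722.3 < LCL.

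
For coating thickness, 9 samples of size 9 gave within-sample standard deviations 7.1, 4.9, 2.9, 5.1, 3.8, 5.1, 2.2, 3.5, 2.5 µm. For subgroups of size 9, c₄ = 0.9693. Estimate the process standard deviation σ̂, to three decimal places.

s̄ = (7.1 + 4.9 + 2.9 + 5.1 + 3.8 + 5.1 + 2.2 + 3.5 + 2.5) / 9 = 4.1222
σ̂ = s̄ / c₄ = 4.1222 / 0.9693 = 4.2528

4.253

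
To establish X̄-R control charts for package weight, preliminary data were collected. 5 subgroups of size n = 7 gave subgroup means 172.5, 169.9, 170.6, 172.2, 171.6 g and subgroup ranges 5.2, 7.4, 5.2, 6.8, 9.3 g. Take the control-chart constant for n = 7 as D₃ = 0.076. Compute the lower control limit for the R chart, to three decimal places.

0.515

R̄ = (5.2 + 7.4 + 5.2 + 6.8 + 9.3) / 5 = 33.9000 / 5 = 6.7800
LCL_R = D₃·R̄ = 0.076 × 6.7800 = 0.5153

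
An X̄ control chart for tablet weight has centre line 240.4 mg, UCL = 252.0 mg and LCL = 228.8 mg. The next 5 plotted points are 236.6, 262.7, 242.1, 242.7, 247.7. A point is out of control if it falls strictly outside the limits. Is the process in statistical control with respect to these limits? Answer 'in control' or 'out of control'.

out of control

Compare each point to [228.8, 252.0]: sample 2 = 262.7 > UCL.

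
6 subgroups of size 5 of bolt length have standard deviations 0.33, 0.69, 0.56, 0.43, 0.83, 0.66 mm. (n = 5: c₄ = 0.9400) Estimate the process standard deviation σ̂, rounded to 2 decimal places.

0.62

s̄ = (0.33 + 0.69 + 0.56 + 0.43 + 0.83 + 0.66) / 6 = 0.5833
σ̂ = s̄ / c₄ = 0.5833 / 0.9400 = 0.6206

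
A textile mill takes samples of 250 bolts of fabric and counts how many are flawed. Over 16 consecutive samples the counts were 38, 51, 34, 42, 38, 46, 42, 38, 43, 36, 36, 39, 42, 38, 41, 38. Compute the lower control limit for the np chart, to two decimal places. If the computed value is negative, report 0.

p̄ = Σdᵢ / (k·n) = 642 / (16 × 250) = 0.16050
LCL = np̄ − 3·√(np̄(1−p̄)) = 40.1250 − 3 × 5.8039 = 22.7134

22.71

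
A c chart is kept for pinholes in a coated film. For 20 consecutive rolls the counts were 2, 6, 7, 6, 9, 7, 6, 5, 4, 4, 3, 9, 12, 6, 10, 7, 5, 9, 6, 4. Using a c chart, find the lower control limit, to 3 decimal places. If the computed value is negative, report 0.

c̄ = (2 + 6 + 7 + 6 + 9 + 7 + 6 + 5 + 4 + 4 + 3 + 9 + 12 + 6 + 10 + 7 + 5 + 9 + 6 + 4) / 20 = 127 / 20 = 6.3500
LCL = c̄ − 3√c̄ = 6.3500 − 3 × 2.5199 = -1.2098 → 0 (cannot be negative)

0.000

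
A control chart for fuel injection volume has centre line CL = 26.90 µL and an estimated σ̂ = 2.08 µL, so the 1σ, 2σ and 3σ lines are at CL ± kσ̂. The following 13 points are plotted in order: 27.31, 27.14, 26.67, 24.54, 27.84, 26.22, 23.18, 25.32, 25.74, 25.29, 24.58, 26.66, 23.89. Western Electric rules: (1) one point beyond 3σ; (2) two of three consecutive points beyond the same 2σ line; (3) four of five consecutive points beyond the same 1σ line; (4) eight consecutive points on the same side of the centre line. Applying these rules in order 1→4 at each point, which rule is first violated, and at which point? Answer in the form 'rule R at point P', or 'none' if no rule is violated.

Zone of each point (C = within 1σ̂, B = 1σ̂–2σ̂, A = 2σ̂–3σ̂, * = beyond 3σ̂; sign = side of CL): 1:+C, 2:+C, 3:-C, 4:-B, 5:+C, 6:-C, 7:-B, 8:-C, 9:-C, 10:-C, 11:-B, 12:-C, 13:-B
Rule 4 (eight consecutive points on the same side of the centre line) is satisfied at point 13.

rule 4 at point 13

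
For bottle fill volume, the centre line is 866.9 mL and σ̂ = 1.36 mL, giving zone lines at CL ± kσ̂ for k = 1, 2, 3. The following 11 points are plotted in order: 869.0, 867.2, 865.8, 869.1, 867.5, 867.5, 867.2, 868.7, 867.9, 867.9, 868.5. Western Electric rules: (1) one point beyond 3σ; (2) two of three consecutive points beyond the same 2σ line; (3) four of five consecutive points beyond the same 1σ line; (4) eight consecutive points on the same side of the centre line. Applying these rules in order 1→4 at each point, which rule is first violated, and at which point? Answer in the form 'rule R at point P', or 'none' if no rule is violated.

Zone of each point (C = within 1σ̂, B = 1σ̂–2σ̂, A = 2σ̂–3σ̂, * = beyond 3σ̂; sign = side of CL): 1:+B, 2:+C, 3:-C, 4:+B, 5:+C, 6:+C, 7:+C, 8:+B, 9:+C, 10:+C, 11:+B
Rule 4 (eight consecutive points on the same side of the centre line) is satisfied at point 11.

rule 4 at point 11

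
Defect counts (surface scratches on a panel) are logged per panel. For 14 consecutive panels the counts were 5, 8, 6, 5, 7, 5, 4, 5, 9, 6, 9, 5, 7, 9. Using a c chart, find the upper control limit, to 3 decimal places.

c̄ = (5 + 8 + 6 + 5 + 7 + 5 + 4 + 5 + 9 + 6 + 9 + 5 + 7 + 9) / 14 = 90 / 14 = 6.4286
UCL = c̄ + 3√c̄ = 6.4286 + 3 × √6.4286 = 6.4286 + 3 × 2.5355 = 14.0350

14.035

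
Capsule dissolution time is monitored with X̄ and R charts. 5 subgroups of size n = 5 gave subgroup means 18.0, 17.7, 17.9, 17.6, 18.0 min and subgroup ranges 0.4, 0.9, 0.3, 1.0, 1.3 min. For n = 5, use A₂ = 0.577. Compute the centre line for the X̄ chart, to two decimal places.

X̄̄ = (18.0 + 17.7 + 17.9 + 17.6 + 18.0) / 5 = 89.2000 / 5 = 17.8400
CL = X̄̄ = 17.8400

17.84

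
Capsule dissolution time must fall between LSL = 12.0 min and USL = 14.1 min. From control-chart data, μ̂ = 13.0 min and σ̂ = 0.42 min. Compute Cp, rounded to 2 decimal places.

Cp = (USL − LSL) / (6σ̂) = (14.1 − 12.0) / (6 × 0.42) = 2.1000 / 2.5200 = 0.8333

0.83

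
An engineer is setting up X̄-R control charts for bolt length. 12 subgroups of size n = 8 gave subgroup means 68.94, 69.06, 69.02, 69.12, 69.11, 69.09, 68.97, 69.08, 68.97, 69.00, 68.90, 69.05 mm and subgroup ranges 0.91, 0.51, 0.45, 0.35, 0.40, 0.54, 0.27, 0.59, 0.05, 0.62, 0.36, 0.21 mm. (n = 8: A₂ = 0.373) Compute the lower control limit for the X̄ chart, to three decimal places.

X̄̄ = (68.94 + 69.06 + 69.02 + 69.12 + 69.11 + 69.09 + 68.97 + 69.08 + 68.97 + 69.00 + 68.90 + 69.05) / 12 = 828.3100 / 12 = 69.0258
R̄ = (0.91 + 0.51 + 0.45 + 0.35 + 0.40 + 0.54 + 0.27 + 0.59 + 0.05 + 0.62 + 0.36 + 0.21) / 12 = 5.2600 / 12 = 0.4383
LCL = X̄̄ − A₂·R̄ = 69.0258 − 0.373 × 0.4383 = 68.8623

68.862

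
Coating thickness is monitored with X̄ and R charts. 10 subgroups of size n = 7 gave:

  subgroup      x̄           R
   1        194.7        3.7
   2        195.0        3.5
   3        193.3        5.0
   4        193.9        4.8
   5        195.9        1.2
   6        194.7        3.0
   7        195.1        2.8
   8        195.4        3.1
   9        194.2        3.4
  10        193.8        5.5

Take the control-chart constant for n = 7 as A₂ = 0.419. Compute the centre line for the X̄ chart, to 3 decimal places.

194.600

X̄̄ = (194.7 + 195.0 + 193.3 + 193.9 + 195.9 + 194.7 + 195.1 + 195.4 + 194.2 + 193.8) / 10 = 1946.0000 / 10 = 194.6000
CL = X̄̄ = 194.6000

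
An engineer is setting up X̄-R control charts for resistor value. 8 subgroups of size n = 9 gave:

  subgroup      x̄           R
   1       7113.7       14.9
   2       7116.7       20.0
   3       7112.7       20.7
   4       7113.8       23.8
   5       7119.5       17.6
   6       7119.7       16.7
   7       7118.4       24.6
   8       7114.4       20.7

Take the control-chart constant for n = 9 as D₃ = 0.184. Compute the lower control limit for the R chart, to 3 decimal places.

3.657

R̄ = (14.9 + 20.0 + 20.7 + 23.8 + 17.6 + 16.7 + 24.6 + 20.7) / 8 = 159.0000 / 8 = 19.8750
LCL_R = D₃·R̄ = 0.184 × 19.8750 = 3.6570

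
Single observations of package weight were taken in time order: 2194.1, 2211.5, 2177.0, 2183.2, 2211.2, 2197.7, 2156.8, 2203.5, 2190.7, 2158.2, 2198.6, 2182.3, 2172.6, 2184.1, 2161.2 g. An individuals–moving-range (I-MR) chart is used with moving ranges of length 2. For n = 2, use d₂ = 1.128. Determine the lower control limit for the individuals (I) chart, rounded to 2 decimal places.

X̄ = (2194.1 + 2211.5 + 2177.0 + 2183.2 + 2211.2 + 2197.7 + 2156.8 + 2203.5 + 2190.7 + 2158.2 + 2198.6 + 2182.3 + 2172.6 + 2184.1 + 2161.2) / 15 = 2185.5133
Moving ranges: 17.4, 34.5, 6.2, 28.0, 13.5, 40.9, 46.7, 12.8, 32.5, 40.4, 16.3, 9.7, 11.5, 22.9; M̄R̄ = 333.3000 / 14 = 23.8071
LCL = X̄ − 3·M̄R̄/d₂ = 2185.5133 − 3 × 23.8071 / 1.128 = 2122.1965

2122.20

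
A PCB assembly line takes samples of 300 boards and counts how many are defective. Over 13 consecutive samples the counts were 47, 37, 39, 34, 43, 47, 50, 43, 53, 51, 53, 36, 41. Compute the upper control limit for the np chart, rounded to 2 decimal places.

62.56

p̄ = Σdᵢ / (k·n) = 574 / (13 × 300) = 0.14718
UCL = np̄ + 3·√(np̄(1−p̄)) = 44.1538 + 3 × √(44.1538×0.85282) = 44.1538 + 3 × 6.1364 = 62.5630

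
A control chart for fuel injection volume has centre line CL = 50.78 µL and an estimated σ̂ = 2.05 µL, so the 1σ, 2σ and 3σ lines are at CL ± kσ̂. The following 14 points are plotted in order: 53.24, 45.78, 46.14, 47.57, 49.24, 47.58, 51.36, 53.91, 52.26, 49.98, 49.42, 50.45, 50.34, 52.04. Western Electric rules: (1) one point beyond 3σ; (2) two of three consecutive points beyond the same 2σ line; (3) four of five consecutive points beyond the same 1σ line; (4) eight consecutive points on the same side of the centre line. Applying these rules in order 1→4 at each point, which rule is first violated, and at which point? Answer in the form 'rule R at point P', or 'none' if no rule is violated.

rule 2 at point 3

Zone of each point (C = within 1σ̂, B = 1σ̂–2σ̂, A = 2σ̂–3σ̂, * = beyond 3σ̂; sign = side of CL): 1:+B, 2:-A, 3:-A, 4:-B, 5:-C, 6:-B, 7:+C, 8:+B, 9:+C, 10:-C, 11:-C, 12:-C, 13:-C, 14:+C
Rule 2 (two of three consecutive points beyond the same 2σ limit) is satisfied at point 3.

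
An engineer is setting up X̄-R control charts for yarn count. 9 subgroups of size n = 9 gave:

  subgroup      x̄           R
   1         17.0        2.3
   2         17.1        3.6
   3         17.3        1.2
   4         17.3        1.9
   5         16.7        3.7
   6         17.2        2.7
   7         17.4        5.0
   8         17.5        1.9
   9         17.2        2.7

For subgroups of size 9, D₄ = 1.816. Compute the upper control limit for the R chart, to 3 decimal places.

R̄ = (2.3 + 3.6 + 1.2 + 1.9 + 3.7 + 2.7 + 5.0 + 1.9 + 2.7) / 9 = 25.0000 / 9 = 2.7778
UCL_R = D₄·R̄ = 1.816 × 2.7778 = 5.0444

5.044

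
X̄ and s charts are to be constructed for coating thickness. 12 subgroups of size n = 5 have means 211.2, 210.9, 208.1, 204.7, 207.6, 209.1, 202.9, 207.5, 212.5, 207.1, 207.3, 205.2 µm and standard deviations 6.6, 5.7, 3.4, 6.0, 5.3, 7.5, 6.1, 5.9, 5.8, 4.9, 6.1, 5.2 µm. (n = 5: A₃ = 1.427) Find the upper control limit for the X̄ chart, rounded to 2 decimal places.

215.99

X̄̄ = (211.2 + 210.9 + 208.1 + 204.7 + 207.6 + 209.1 + 202.9 + 207.5 + 212.5 + 207.1 + 207.3 + 205.2) / 12 = 207.8417
s̄ = (6.6 + 5.7 + 3.4 + 6.0 + 5.3 + 7.5 + 6.1 + 5.9 + 5.8 + 4.9 + 6.1 + 5.2) / 12 = 5.7083
UCL = X̄̄ + A₃·s̄ = 207.8417 + 1.427 × 5.7083 = 215.9875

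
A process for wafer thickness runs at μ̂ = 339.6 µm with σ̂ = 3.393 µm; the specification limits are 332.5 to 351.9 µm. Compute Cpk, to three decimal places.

0.698

Cpu = (USL − μ̂) / (3σ̂) = (351.9 − 339.6) / (3 × 3.393) = 1.2084; Cpl = (μ̂ − LSL) / (3σ̂) = (339.6 − 332.5) / (3 × 3.393) = 0.6975; Cpk = min(Cpu, Cpl) = 0.6975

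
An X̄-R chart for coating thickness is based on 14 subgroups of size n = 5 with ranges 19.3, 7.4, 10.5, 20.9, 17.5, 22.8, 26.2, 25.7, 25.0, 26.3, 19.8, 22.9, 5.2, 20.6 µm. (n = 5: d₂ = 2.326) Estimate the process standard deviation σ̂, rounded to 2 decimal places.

R̄ = (19.3 + 7.4 + 10.5 + 20.9 + 17.5 + 22.8 + 26.2 + 25.7 + 25.0 + 26.3 + 19.8 + 22.9 + 5.2 + 20.6) / 14 = 19.2929
σ̂ = R̄ / d₂ = 19.2929 / 2.326 = 8.2944

8.29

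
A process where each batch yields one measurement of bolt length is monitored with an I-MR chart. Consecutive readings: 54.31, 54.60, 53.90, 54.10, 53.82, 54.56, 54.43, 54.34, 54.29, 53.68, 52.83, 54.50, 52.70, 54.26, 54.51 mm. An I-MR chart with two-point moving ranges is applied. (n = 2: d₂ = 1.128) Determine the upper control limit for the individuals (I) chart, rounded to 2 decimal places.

X̄ = (54.31 + 54.60 + 53.90 + 54.10 + 53.82 + 54.56 + 54.43 + 54.34 + 54.29 + 53.68 + 52.83 + 54.50 + 52.70 + 54.26 + 54.51) / 15 = 54.0553
Moving ranges: 0.29, 0.70, 0.20, 0.28, 0.74, 0.13, 0.09, 0.05, 0.61, 0.85, 1.67, 1.80, 1.56, 0.25; M̄R̄ = 9.2200 / 14 = 0.6586
UCL = X̄ + 3·M̄R̄/d₂ = 54.0553 + 3 × 0.6586 / 1.128 = 55.8069

55.81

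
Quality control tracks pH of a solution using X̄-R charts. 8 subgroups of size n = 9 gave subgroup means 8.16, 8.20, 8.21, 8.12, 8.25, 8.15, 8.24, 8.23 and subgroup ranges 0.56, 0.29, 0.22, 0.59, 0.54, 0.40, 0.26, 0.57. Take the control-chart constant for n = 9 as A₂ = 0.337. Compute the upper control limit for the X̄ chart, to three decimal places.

X̄̄ = (8.16 + 8.20 + 8.21 + 8.12 + 8.25 + 8.15 + 8.24 + 8.23) / 8 = 65.5600 / 8 = 8.1950
R̄ = (0.56 + 0.29 + 0.22 + 0.59 + 0.54 + 0.40 + 0.26 + 0.57) / 8 = 3.4300 / 8 = 0.4288
UCL = X̄̄ + A₂·R̄ = 8.1950 + 0.337 × 0.4288 = 8.3395

8.339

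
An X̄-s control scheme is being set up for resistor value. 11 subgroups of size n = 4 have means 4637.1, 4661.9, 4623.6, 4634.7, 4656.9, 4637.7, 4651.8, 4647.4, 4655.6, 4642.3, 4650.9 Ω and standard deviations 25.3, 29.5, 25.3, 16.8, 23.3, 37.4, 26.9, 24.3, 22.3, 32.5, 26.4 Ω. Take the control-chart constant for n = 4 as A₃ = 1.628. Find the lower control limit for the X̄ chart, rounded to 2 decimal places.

4602.53

X̄̄ = (4637.1 + 4661.9 + 4623.6 + 4634.7 + 4656.9 + 4637.7 + 4651.8 + 4647.4 + 4655.6 + 4642.3 + 4650.9) / 11 = 4645.4455
s̄ = (25.3 + 29.5 + 25.3 + 16.8 + 23.3 + 37.4 + 26.9 + 24.3 + 22.3 + 32.5 + 26.4) / 11 = 26.3636
LCL = X̄̄ − A₃·s̄ = 4645.4455 − 1.628 × 26.3636 = 4602.5255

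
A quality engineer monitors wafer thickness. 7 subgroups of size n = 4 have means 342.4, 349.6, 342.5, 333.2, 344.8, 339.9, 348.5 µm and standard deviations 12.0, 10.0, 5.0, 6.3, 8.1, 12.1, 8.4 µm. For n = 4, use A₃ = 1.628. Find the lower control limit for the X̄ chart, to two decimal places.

X̄̄ = (342.4 + 349.6 + 342.5 + 333.2 + 344.8 + 339.9 + 348.5) / 7 = 342.9857
s̄ = (12.0 + 10.0 + 5.0 + 6.3 + 8.1 + 12.1 + 8.4) / 7 = 8.8429
LCL = X̄̄ − A₃·s̄ = 342.9857 − 1.628 × 8.8429 = 328.5895

328.59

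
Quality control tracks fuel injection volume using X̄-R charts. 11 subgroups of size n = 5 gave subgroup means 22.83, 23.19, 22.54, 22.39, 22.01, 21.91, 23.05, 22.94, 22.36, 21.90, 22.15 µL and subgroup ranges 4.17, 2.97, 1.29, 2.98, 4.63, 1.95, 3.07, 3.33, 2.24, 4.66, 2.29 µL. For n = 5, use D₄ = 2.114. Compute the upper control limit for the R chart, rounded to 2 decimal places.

6.45

R̄ = (4.17 + 2.97 + 1.29 + 2.98 + 4.63 + 1.95 + 3.07 + 3.33 + 2.24 + 4.66 + 2.29) / 11 = 33.5800 / 11 = 3.0527
UCL_R = D₄·R̄ = 2.114 × 3.0527 = 6.4535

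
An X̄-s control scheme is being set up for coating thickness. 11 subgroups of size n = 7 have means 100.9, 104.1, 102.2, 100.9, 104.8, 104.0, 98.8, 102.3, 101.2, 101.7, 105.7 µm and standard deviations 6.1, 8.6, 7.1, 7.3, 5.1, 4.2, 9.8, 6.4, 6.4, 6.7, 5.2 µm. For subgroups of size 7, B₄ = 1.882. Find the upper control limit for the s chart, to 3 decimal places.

s̄ = (6.1 + 8.6 + 7.1 + 7.3 + 5.1 + 4.2 + 9.8 + 6.4 + 6.4 + 6.7 + 5.2) / 11 = 6.6273
UCL_s = B₄·s̄ = 1.882 × 6.6273 = 12.4725

12.473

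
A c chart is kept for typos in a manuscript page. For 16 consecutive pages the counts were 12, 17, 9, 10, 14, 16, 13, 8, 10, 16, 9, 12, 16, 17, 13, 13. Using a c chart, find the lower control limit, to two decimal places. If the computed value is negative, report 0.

c̄ = (12 + 17 + 9 + 10 + 14 + 16 + 13 + 8 + 10 + 16 + 9 + 12 + 16 + 17 + 13 + 13) / 16 = 205 / 16 = 12.8125
LCL = c̄ − 3√c̄ = 12.8125 − 3 × 3.5795 = 2.0741

2.07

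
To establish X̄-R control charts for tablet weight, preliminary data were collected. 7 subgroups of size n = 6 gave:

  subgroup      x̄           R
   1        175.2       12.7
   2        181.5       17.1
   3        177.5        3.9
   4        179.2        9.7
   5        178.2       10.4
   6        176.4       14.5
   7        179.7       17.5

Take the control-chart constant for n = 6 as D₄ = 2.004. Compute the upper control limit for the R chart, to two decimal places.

24.56

R̄ = (12.7 + 17.1 + 3.9 + 9.7 + 10.4 + 14.5 + 17.5) / 7 = 85.8000 / 7 = 12.2571
UCL_R = D₄·R̄ = 2.004 × 12.2571 = 24.5633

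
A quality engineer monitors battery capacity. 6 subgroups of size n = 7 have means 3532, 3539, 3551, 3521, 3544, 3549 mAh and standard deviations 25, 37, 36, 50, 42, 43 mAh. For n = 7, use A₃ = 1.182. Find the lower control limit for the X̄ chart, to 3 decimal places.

X̄̄ = (3532 + 3539 + 3551 + 3521 + 3544 + 3549) / 6 = 3539.3333
s̄ = (25 + 37 + 36 + 50 + 42 + 43) / 6 = 38.8333
LCL = X̄̄ − A₃·s̄ = 3539.3333 − 1.182 × 38.8333 = 3493.4323

3493.432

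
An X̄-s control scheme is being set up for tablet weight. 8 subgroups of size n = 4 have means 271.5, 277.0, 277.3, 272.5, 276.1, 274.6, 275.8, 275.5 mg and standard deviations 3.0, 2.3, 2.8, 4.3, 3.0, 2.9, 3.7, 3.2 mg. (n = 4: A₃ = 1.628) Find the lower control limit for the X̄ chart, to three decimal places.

X̄̄ = (271.5 + 277.0 + 277.3 + 272.5 + 276.1 + 274.6 + 275.8 + 275.5) / 8 = 275.0375
s̄ = (3.0 + 2.3 + 2.8 + 4.3 + 3.0 + 2.9 + 3.7 + 3.2) / 8 = 3.1500
LCL = X̄̄ − A₃·s̄ = 275.0375 − 1.628 × 3.1500 = 269.9093

269.909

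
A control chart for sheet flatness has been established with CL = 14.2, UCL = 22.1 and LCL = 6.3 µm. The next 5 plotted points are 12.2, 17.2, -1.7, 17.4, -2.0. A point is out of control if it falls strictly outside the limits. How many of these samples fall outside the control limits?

2

Compare each point to [6.3, 22.1]: sample 3 = -1.7 < LCL; sample 5 = -2.0 < LCL.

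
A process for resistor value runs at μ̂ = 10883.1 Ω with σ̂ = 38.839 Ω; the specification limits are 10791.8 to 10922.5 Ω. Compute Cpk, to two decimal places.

Cpu = (USL − μ̂) / (3σ̂) = (10922.5 − 10883.1) / (3 × 38.839) = 0.3381; Cpl = (μ̂ − LSL) / (3σ̂) = (10883.1 − 10791.8) / (3 × 38.839) = 0.7836; Cpk = min(Cpu, Cpl) = 0.3381

0.34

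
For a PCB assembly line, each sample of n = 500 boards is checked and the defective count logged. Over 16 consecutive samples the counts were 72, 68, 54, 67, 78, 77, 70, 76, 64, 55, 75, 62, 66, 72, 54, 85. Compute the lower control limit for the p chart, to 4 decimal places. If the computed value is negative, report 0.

p̄ = Σdᵢ / (k·n) = 1095 / (16 × 500) = 0.13687
LCL = p̄ − 3·√(p̄(1−p̄)/n) = 0.13687 − 3 × 0.01537 = 0.09076

0.0908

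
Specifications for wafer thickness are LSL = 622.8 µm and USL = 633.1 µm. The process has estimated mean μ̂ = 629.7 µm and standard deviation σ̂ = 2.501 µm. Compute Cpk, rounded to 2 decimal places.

Cpu = (USL − μ̂) / (3σ̂) = (633.1 − 629.7) / (3 × 2.501) = 0.4532; Cpl = (μ̂ − LSL) / (3σ̂) = (629.7 − 622.8) / (3 × 2.501) = 0.9196; Cpk = min(Cpu, Cpl) = 0.4532

0.45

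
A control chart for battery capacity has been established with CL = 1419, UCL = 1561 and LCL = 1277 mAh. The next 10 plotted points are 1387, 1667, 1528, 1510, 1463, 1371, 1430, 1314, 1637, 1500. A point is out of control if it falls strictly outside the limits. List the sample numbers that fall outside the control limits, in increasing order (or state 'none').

Compare each point to [1277, 1561]: sample 2 = 1667 > UCL; sample 9 = 1637 > UCL.

2, 9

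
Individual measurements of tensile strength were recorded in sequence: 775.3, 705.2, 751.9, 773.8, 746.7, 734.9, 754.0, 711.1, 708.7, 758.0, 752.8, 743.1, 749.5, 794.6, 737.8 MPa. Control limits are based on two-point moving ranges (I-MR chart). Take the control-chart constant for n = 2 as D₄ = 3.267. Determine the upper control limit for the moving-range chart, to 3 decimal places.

Moving ranges: 70.1, 46.7, 21.9, 27.1, 11.8, 19.1, 42.9, 2.4, 49.3, 5.2, 9.7, 6.4, 45.1, 56.8; M̄R̄ = 414.5000 / 14 = 29.6071
UCL_MR = D₄·M̄R̄ = 3.267 × 29.6071 = 96.7265

96.727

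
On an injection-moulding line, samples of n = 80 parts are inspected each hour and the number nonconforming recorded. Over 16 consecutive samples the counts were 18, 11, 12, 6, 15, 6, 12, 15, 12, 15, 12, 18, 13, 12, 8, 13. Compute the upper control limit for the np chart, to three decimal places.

p̄ = Σdᵢ / (k·n) = 198 / (16 × 80) = 0.15469
UCL = np̄ + 3·√(np̄(1−p̄)) = 12.3750 + 3 × √(12.3750×0.84531) = 12.3750 + 3 × 3.2343 = 22.0779

22.078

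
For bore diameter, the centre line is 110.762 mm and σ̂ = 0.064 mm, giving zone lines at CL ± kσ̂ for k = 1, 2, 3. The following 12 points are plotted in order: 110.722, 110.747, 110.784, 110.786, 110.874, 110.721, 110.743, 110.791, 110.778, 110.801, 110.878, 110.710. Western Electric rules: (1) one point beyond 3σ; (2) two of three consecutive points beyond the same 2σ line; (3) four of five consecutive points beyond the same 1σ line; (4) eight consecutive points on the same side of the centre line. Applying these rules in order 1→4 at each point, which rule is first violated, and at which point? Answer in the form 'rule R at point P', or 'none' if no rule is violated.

none

Zone of each point (C = within 1σ̂, B = 1σ̂–2σ̂, A = 2σ̂–3σ̂, * = beyond 3σ̂; sign = side of CL): 1:-C, 2:-C, 3:+C, 4:+C, 5:+B, 6:-C, 7:-C, 8:+C, 9:+C, 10:+C, 11:+B, 12:-C
No rule fires across all 12 points.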